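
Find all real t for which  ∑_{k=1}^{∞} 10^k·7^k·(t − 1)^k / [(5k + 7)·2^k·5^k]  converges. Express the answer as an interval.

[6/7, 8/7)

By the ratio test, |a_{k+1}/a_k| = [(5k + 7)/(5(k+1) + 7)] · 10·7/(2·5) → 7.
Hence the series converges for |t − 1| < 1/(7) = 1/7, so the radius of convergence is 1/7.
At t = 8/7: the terms are asymptotic to a nonzero constant times 1/k, so the series diverges by limit comparison with Σ 1/k.
Check t = 6/7: an alternating series whose terms decrease to 0 in absolute value, so it converges by the Leibniz criterion.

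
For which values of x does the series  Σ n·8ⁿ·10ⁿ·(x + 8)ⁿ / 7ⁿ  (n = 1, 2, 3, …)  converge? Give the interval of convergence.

(-647/80, -633/80)

Apply the ratio test: |a_{n+1}| / |a_n| = [(n+1)/n] · 8·10/7, which tends to 80/7 as n → ∞.
The series converges when 80/7 · |x + 8| < 1, giving R = 7/80.
Check x = -633/80: the terms have absolute value of order n, which does not tend to 0, so the series diverges by the divergence test.
At x = -647/80: the terms have absolute value of order n, which does not tend to 0, so the series diverges by the divergence test.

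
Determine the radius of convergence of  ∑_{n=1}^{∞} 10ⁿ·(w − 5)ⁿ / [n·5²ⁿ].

The ratio of consecutive coefficients is [n/(n+1)] · 10/25 → 2/5.
Thus R = 1/(2/5) = 5/2.

R = 5/2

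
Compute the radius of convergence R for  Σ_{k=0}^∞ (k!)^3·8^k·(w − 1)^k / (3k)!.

Ratio test: |a_{k+1}/a_k| = (k+1)³/[(3k+1)·(3k+2)·(3k+3)] · 8 → 8/27 as k → ∞.
Convergence for |w − 1| · 8/27 < 1, i.e. |w − 1| < 27/8. So R = 27/8.

R = 27/8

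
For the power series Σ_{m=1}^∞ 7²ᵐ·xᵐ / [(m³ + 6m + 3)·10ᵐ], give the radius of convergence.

By the ratio test, |a_{m+1}/a_m| = [(m³ + 6m + 3)/((m+1)³ + 6(m+1) + 3)] · 49/10 → 49/10.
The series converges when 49/10 · |x| < 1, giving R = 10/49.

R = 10/49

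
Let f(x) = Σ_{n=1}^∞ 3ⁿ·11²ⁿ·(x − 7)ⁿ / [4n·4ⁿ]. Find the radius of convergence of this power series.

R = 4/363

The ratio of consecutive coefficients is [4n/4(n+1)] · 3·121/4 → 363/4.
Convergence for |x − 7| · 363/4 < 1, i.e. |x − 7| < 4/363. So R = 4/363.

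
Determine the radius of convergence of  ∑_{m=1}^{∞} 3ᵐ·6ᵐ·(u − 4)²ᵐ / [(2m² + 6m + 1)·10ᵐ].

R = √5/3

The ratio of consecutive coefficients is [(2m² + 6m + 1)/(2(m+1)² + 6(m+1) + 1)] · 3·6/10 → 9/5.
Successive powers of (u − 4) differ by 2, so the series converges when |u − 4|² · 9/5 < 1, i.e. |u − 4| < √(5/9). So R = √5/3.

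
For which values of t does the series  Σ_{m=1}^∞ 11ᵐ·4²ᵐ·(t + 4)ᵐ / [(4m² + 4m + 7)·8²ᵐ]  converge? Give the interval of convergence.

[-48/11, -40/11]

By the ratio test, |a_{m+1}/a_m| = [(4m² + 4m + 7)/(4(m+1)² + 4(m+1) + 7)] · 11·16/64 → 11/4.
Hence the series converges for |t + 4| < 1/(11/4) = 4/11, so the radius of convergence is 4/11.
Endpoint t = -40/11: the series is dominated by a constant times Σ 1/m², which converges (p = 2 > 1).
Check t = -48/11: absolute convergence follows by limit comparison with Σ 1/m².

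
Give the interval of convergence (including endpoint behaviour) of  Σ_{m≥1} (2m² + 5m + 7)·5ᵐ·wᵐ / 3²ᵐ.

(-9/5, 9/5)

Apply the ratio test: |a_{m+1}| / |a_m| = [(2(m+1)² + 5(m+1) + 7)/(2m² + 5m + 7)] · 5/9, which tends to 5/9 as m → ∞.
Convergence for |w| · 5/9 < 1, i.e. |w| < 9/5. So R = 9/5.
Endpoint w = 9/5: the terms have absolute value of order m², which does not tend to 0, so the series diverges by the divergence test.
At w = -9/5: the terms have absolute value of order m², which does not tend to 0, so the series diverges by the divergence test.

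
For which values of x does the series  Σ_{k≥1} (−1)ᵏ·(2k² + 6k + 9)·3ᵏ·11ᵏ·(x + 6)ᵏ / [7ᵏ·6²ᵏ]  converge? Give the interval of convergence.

(-150/11, 18/11)

By the ratio test, |a_{k+1}/a_k| = [(2(k+1)² + 6(k+1) + 9)/(2k² + 6k + 9)] · 3·11/(7·36) → 11/84.
Thus R = 1/(11/84) = 84/11.
At x = 18/11: the terms do not tend to 0, so the series diverges.
Endpoint x = -150/11: the terms do not tend to 0, so the series diverges.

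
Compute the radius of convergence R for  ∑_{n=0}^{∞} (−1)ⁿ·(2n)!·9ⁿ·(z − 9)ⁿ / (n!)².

R = 1/36

The ratio of consecutive coefficients is (2n+1)·(2n+2)/(n+1)² · 9 → 36.
The series converges when 36 · |z − 9| < 1, giving R = 1/36.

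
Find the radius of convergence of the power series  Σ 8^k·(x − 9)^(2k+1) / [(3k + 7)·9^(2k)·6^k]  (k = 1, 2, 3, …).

R = 9√3/2

Ratio test: |a_{k+1}/a_k| = [(3k + 7)/(3(k+1) + 7)] · 8/(81·6) → 4/243 as k → ∞.
Successive powers of (x − 9) differ by 2, so the series converges when |x − 9|² · 4/243 < 1, i.e. |x − 9| < √(243/4). So R = 9√3/2.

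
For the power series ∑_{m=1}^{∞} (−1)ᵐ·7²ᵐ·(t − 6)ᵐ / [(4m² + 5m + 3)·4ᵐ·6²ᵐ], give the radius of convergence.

R = 144/49

Ratio test: |a_{m+1}/a_m| = [(4m² + 5m + 3)/(4(m+1)² + 5(m+1) + 3)] · 49/(4·36) → 49/144 as m → ∞.
The series converges when 49/144 · |t − 6| < 1, giving R = 144/49.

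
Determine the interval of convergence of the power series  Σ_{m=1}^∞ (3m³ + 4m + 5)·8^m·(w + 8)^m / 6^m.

(-35/4, -29/4)

By the ratio test, |a_{m+1}/a_m| = [(3(m+1)³ + 4(m+1) + 5)/(3m³ + 4m + 5)] · 8/6 → 4/3.
Hence the series converges for |w + 8| < 1/(4/3) = 3/4, so the radius of convergence is 3/4.
At w = -29/4: the terms do not tend to 0, so the series diverges.
Check w = -35/4: the terms do not tend to 0, so the series diverges.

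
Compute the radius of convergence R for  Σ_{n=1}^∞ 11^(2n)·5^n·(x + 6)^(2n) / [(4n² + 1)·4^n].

By the ratio test, |a_{n+1}/a_n| = [(4n² + 1)/(4(n+1)² + 1)] · 121·5/4 → 605/4.
Successive powers of (x + 6) differ by 2, so the series converges when |x + 6|² · 605/4 < 1, i.e. |x + 6| < √(4/605). So R = 2√5/55.

R = 2√5/55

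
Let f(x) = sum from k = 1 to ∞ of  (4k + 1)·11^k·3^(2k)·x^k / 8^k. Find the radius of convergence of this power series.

The ratio of consecutive coefficients is [(4(k+1) + 1)/(4k + 1)] · 11·9/8 → 99/8.
Hence the series converges for |x| < 1/(99/8) = 8/99, so the radius of convergence is 8/99.

R = 8/99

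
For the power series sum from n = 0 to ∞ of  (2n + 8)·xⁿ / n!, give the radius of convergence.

R = ∞

Apply the ratio test: |a_{n+1}| / |a_n| = (2(n+1) + 8)/(2n + 8) · 1/(n+1), which tends to 0 as n → ∞.
The limit is 0, so the series converges for all x; R = ∞.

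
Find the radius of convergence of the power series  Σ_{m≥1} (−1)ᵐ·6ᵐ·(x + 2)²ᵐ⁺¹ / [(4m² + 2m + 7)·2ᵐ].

By the ratio test, |a_{m+1}/a_m| = [(4m² + 2m + 7)/(4(m+1)² + 2(m+1) + 7)] · 6/2 → 3.
Successive powers of (x + 2) differ by 2, so the series converges when |x + 2|² · 3 < 1, i.e. |x + 2| < √(1/3). So R = √3/3.

R = √3/3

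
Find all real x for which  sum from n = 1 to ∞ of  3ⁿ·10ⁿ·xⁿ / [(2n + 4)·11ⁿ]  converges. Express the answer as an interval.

Ratio test: |a_{n+1}/a_n| = [(2n + 4)/(2(n+1) + 4)] · 3·10/11 → 30/11 as n → ∞.
The series converges when 30/11 · |x| < 1, giving R = 11/30.
Endpoint x = 11/30: comparison with the harmonic series Σ 1/n shows the series diverges.
At x = -11/30: convergence follows from the alternating series test (terms decrease monotonically to 0).

[-11/30, 11/30)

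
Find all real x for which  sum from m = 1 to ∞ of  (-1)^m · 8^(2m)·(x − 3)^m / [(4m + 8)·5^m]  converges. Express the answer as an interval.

(187/64, 197/64]

Ratio test: |a_{m+1}/a_m| = [(4m + 8)/(4(m+1) + 8)] · 64/5 → 64/5 as m → ∞.
The series converges when 64/5 · |x − 3| < 1, giving R = 5/64.
Endpoint x = 197/64: convergence follows from the alternating series test (terms decrease monotonically to 0).
Check x = 187/64: the terms are asymptotic to a nonzero constant times 1/m, so the series diverges by limit comparison with Σ 1/m.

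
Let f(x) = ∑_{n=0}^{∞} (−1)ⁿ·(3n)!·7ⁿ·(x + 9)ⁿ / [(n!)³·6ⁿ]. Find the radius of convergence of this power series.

By the ratio test, |a_{n+1}/a_n| = (3n+1)·(3n+2)·(3n+3)/(n+1)³ · 7/6 → 63/2.
Convergence for |x + 9| · 63/2 < 1, i.e. |x + 9| < 2/63. So R = 2/63.

R = 2/63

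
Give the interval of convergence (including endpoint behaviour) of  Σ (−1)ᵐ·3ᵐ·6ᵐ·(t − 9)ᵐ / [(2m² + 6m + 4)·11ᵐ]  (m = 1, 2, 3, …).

[151/18, 173/18]

Apply the ratio test: |a_{m+1}| / |a_m| = [(2m² + 6m + 4)/(2(m+1)² + 6(m+1) + 4)] · 3·6/11, which tends to 18/11 as m → ∞.
The series converges when 18/11 · |t − 9| < 1, giving R = 11/18.
At t = 173/18: the terms are on the order of 1/m², so the series converges absolutely by comparison with the p-series (p = 2 > 1).
Endpoint t = 151/18: absolute convergence follows by limit comparison with Σ 1/m².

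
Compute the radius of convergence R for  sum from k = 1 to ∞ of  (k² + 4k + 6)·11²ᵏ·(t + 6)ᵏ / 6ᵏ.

R = 6/121

Ratio test: |a_{k+1}/a_k| = [((k+1)² + 4(k+1) + 6)/(k² + 4k + 6)] · 121/6 → 121/6 as k → ∞.
Convergence for |t + 6| · 121/6 < 1, i.e. |t + 6| < 6/121. So R = 6/121.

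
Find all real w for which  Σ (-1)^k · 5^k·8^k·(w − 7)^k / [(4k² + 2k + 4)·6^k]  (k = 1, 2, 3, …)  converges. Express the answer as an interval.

Apply the ratio test: |a_{k+1}| / |a_k| = [(4k² + 2k + 4)/(4(k+1)² + 2(k+1) + 4)] · 5·8/6, which tends to 20/3 as k → ∞.
Hence the series converges for |w − 7| < 1/(20/3) = 3/20, so the radius of convergence is 3/20.
When w = 143/20, the series is dominated by a constant times Σ 1/k², which converges (p = 2 > 1).
Check w = 137/20: absolute convergence follows by limit comparison with Σ 1/k².

[137/20, 143/20]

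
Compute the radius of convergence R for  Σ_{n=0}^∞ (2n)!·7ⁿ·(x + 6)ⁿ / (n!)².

R = 1/28

Apply the ratio test: |a_{n+1}| / |a_n| = (2n+1)·(2n+2)/(n+1)² · 7, which tends to 28 as n → ∞.
Hence the series converges for |x + 6| < 1/(28) = 1/28, so the radius of convergence is 1/28.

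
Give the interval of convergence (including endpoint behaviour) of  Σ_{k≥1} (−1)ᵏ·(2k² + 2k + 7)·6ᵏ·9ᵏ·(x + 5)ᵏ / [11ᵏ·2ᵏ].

(-146/27, -124/27)

Ratio test: |a_{k+1}/a_k| = [(2(k+1)² + 2(k+1) + 7)/(2k² + 2k + 7)] · 6·9/(11·2) → 27/11 as k → ∞.
Convergence for |x + 5| · 27/11 < 1, i.e. |x + 5| < 11/27. So R = 11/27.
Check x = -124/27: the terms have absolute value of order k², which does not tend to 0, so the series diverges by the divergence test.
Endpoint x = -146/27: the terms have absolute value of order k², which does not tend to 0, so the series diverges by the divergence test.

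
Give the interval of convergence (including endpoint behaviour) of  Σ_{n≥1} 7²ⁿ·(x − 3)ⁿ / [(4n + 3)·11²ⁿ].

Ratio test: |a_{n+1}/a_n| = [(4n + 3)/(4(n+1) + 3)] · 49/121 → 49/121 as n → ∞.
The series converges when 49/121 · |x − 3| < 1, giving R = 121/49.
Check x = 268/49: the terms behave like c/n; limit comparison with the harmonic series gives divergence.
When x = 26/49, the terms alternate in sign and decrease monotonically to 0 in absolute value (size ~ c/n), so the alternating series test gives convergence.

[26/49, 268/49)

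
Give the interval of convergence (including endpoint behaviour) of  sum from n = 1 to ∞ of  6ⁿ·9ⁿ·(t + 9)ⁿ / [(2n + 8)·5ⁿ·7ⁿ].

Apply the ratio test: |a_{n+1}| / |a_n| = [(2n + 8)/(2(n+1) + 8)] · 6·9/(5·7), which tends to 54/35 as n → ∞.
Thus R = 1/(54/35) = 35/54.
Check t = -451/54: the terms are asymptotic to a nonzero constant times 1/n, so the series diverges by limit comparison with Σ 1/n.
Endpoint t = -521/54: convergence follows from the alternating series test (terms decrease monotonically to 0).

[-521/54, -451/54)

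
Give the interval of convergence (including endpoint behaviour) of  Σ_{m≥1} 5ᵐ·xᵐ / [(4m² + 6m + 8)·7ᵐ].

[-7/5, 7/5]

By the ratio test, |a_{m+1}/a_m| = [(4m² + 6m + 8)/(4(m+1)² + 6(m+1) + 8)] · 5/7 → 5/7.
Convergence for |x| · 5/7 < 1, i.e. |x| < 7/5. So R = 7/5.
Endpoint x = 7/5: the series is dominated by a constant times Σ 1/m², which converges (p = 2 > 1).
When x = -7/5, absolute convergence follows by limit comparison with Σ 1/m².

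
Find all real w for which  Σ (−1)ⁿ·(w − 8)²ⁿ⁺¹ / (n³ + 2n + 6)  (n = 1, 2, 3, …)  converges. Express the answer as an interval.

The ratio of consecutive coefficients is (n³ + 2n + 6)/((n+1)³ + 2(n+1) + 6) → 1.
Successive powers of (w − 8) differ by 2, so the series converges when |w − 8|² · 1 < 1, i.e. |w − 8| < √(1) = 1. So R = 1.
When w = 9, the series is dominated by a constant times Σ 1/n³, which converges (p = 3 > 1).
Check w = 7: the series is dominated by a constant times Σ 1/n³, which converges (p = 3 > 1).

[7, 9]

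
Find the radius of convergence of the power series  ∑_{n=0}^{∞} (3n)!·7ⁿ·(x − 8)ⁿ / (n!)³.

R = 1/189

The ratio of consecutive coefficients is (3n+1)·(3n+2)·(3n+3)/(n+1)³ · 7 → 189.
Convergence for |x − 8| · 189 < 1, i.e. |x − 8| < 1/189. So R = 1/189.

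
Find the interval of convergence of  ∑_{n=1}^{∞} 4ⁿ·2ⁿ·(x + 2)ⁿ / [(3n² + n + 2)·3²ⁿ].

Ratio test: |a_{n+1}/a_n| = [(3n² + n + 2)/(3(n+1)² + (n+1) + 2)] · 4·2/9 → 8/9 as n → ∞.
The series converges when 8/9 · |x + 2| < 1, giving R = 9/8.
Check x = -7/8: the terms are on the order of 1/n², so the series converges absolutely by comparison with the p-series (p = 2 > 1).
When x = -25/8, the terms are on the order of 1/n², so the series converges absolutely by comparison with the p-series (p = 2 > 1).

[-25/8, -7/8]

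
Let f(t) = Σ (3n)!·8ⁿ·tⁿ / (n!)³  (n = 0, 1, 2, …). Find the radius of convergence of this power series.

R = 1/216

Apply the ratio test: |a_{n+1}| / |a_n| = (3n+1)·(3n+2)·(3n+3)/(n+1)³ · 8, which tends to 216 as n → ∞.
The series converges when 216 · |t| < 1, giving R = 1/216.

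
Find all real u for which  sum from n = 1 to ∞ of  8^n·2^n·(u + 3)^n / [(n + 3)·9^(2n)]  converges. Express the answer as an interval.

Apply the ratio test: |a_{n+1}| / |a_n| = [(n + 3)/((n+1) + 3)] · 8·2/81, which tends to 16/81 as n → ∞.
Thus R = 1/(16/81) = 81/16.
When u = 33/16, the terms behave like c/n; limit comparison with the harmonic series gives divergence.
At u = -129/16: an alternating series whose terms decrease to 0 in absolute value, so it converges by the Leibniz criterion.

[-129/16, 33/16)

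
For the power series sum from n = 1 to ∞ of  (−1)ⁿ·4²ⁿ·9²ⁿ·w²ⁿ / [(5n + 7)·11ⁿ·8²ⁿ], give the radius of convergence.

R = 2√11/9

By the ratio test, |a_{n+1}/a_n| = [(5n + 7)/(5(n+1) + 7)] · 16·81/(11·64) → 81/44.
Writing y = w², the series in y has radius 44/81, so |w| < √(44/81) and R = 2√11/9.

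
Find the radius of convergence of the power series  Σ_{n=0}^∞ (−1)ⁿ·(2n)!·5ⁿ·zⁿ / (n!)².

R = 1/20

Apply the ratio test: |a_{n+1}| / |a_n| = (2n+1)·(2n+2)/(n+1)² · 5, which tends to 20 as n → ∞.
Convergence for |z| · 20 < 1, i.e. |z| < 1/20. So R = 1/20.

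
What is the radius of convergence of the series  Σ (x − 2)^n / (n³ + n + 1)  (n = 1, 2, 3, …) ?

R = 1

Apply the ratio test: |a_{n+1}| / |a_n| = (n³ + n + 1)/((n+1)³ + (n+1) + 1), which tends to 1 as n → ∞.
So the series converges when |x − 2| < 1 and diverges when |x − 2| > 1; R = 1.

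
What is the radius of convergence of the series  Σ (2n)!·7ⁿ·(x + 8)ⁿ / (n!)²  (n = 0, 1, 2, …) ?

By the ratio test, |a_{n+1}/a_n| = (2n+1)·(2n+2)/(n+1)² · 7 → 28.
The series converges when 28 · |x + 8| < 1, giving R = 1/28.

R = 1/28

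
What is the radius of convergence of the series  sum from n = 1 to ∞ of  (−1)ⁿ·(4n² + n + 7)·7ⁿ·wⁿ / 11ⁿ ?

R = 11/7

By the ratio test, |a_{n+1}/a_n| = [(4(n+1)² + (n+1) + 7)/(4n² + n + 7)] · 7/11 → 7/11.
The series converges when 7/11 · |w| < 1, giving R = 11/7.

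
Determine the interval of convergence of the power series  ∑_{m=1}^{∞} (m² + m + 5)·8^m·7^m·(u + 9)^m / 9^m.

(-513/56, -495/56)

Apply the ratio test: |a_{m+1}| / |a_m| = [((m+1)² + (m+1) + 5)/(m² + m + 5)] · 8·7/9, which tends to 56/9 as m → ∞.
Convergence for |u + 9| · 56/9 < 1, i.e. |u + 9| < 9/56. So R = 9/56.
At u = -495/56: the terms have absolute value of order m², which does not tend to 0, so the series diverges by the divergence test.
At u = -513/56: the terms have absolute value of order m², which does not tend to 0, so the series diverges by the divergence test.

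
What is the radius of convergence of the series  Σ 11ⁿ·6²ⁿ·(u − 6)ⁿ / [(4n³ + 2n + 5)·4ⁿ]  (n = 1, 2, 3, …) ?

The ratio of consecutive coefficients is [(4n³ + 2n + 5)/(4(n+1)³ + 2(n+1) + 5)] · 11·36/4 → 99.
Hence the series converges for |u − 6| < 1/(99) = 1/99, so the radius of convergence is 1/99.

R = 1/99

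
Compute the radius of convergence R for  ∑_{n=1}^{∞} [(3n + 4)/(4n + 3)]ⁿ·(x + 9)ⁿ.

Applying the root test, |a_n|^(1/n) = (3n + 4)/(4n + 3) → 3/4.
Thus R = 1/(3/4) = 4/3.

R = 4/3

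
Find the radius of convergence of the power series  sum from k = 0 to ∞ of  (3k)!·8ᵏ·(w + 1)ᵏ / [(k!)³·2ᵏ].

Ratio test: |a_{k+1}/a_k| = (3k+1)·(3k+2)·(3k+3)/(k+1)³ · 8/2 → 108 as k → ∞.
Hence the series converges for |w + 1| < 1/(108) = 1/108, so the radius of convergence is 1/108.

R = 1/108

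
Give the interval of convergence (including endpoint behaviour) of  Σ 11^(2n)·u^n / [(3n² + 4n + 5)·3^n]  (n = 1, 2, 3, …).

Apply the ratio test: |a_{n+1}| / |a_n| = [(3n² + 4n + 5)/(3(n+1)² + 4(n+1) + 5)] · 121/3, which tends to 121/3 as n → ∞.
Thus R = 1/(121/3) = 3/121.
At u = 3/121: absolute convergence follows by limit comparison with Σ 1/n².
Check u = -3/121: the terms are on the order of 1/n², so the series converges absolutely by comparison with the p-series (p = 2 > 1).

[-3/121, 3/121]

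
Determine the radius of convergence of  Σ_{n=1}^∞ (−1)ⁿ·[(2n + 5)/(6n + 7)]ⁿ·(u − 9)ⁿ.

Applying the root test, |a_n|^(1/n) = (2n + 5)/(6n + 7) → 1/3.
Convergence for |u − 9| · 1/3 < 1, i.e. |u − 9| < 3. So R = 3.

R = 3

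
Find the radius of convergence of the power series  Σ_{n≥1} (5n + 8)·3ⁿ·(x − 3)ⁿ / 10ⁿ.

R = 10/3

The ratio of consecutive coefficients is [(5(n+1) + 8)/(5n + 8)] · 3/10 → 3/10.
The series converges when 3/10 · |x − 3| < 1, giving R = 10/3.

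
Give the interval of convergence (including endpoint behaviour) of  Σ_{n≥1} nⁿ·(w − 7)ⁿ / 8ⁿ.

{7}

Applying the root test, |a_n|^(1/n) = n/8 → ∞.
The root grows without bound, so R = 0 (convergence only at w = 7).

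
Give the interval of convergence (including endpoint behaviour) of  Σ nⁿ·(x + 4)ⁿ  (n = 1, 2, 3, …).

Applying the root test, |a_n|^(1/n) = n → ∞.
Since the n-th root of |a_n| is unbounded, the series converges only at x = -4; R = 0.

{-4}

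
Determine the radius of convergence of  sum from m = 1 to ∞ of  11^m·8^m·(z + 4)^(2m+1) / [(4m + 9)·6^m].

R = √33/22

By the ratio test, |a_{m+1}/a_m| = [(4m + 9)/(4(m+1) + 9)] · 11·8/6 → 44/3.
Successive powers of (z + 4) differ by 2, so the series converges when |z + 4|² · 44/3 < 1, i.e. |z + 4| < √(3/44). So R = √33/22.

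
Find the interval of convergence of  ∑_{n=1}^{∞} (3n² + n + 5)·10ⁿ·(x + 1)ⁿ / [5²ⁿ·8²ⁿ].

(-161, 159)

The ratio of consecutive coefficients is [(3(n+1)² + (n+1) + 5)/(3n² + n + 5)] · 10/(25·64) → 1/160.
Hence the series converges for |x + 1| < 1/(1/160) = 160, so the radius of convergence is 160.
At x = 159: the terms have absolute value of order n², which does not tend to 0, so the series diverges by the divergence test.
At x = -161: the terms do not tend to 0, so the series diverges.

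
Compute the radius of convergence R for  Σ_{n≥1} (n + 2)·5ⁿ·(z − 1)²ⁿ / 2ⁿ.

Ratio test: |a_{n+1}/a_n| = [((n+1) + 2)/(n + 2)] · 5/2 → 5/2 as n → ∞.
Successive powers of (z − 1) differ by 2, so the series converges when |z − 1|² · 5/2 < 1, i.e. |z − 1| < √(2/5). So R = √10/5.

R = √10/5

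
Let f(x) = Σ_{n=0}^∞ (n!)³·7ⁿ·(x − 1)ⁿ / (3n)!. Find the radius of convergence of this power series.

Ratio test: |a_{n+1}/a_n| = (n+1)³/[(3n+1)·(3n+2)·(3n+3)] · 7 → 7/27 as n → ∞.
Hence the series converges for |x − 1| < 1/(7/27) = 27/7, so the radius of convergence is 27/7.

R = 27/7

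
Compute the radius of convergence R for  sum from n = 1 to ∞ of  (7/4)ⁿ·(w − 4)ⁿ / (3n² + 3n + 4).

By the ratio test, |a_{n+1}/a_n| = [(3n² + 3n + 4)/(3(n+1)² + 3(n+1) + 4)] · 7/4 → 7/4.
Convergence for |w − 4| · 7/4 < 1, i.e. |w − 4| < 4/7. So R = 4/7.

R = 4/7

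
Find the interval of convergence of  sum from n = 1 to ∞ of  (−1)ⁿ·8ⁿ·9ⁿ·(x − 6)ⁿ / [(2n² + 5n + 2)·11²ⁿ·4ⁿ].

[-13/18, 229/18]

The ratio of consecutive coefficients is [(2n² + 5n + 2)/(2(n+1)² + 5(n+1) + 2)] · 8·9/(121·4) → 18/121.
Convergence for |x − 6| · 18/121 < 1, i.e. |x − 6| < 121/18. So R = 121/18.
Check x = 229/18: the terms are on the order of 1/n², so the series converges absolutely by comparison with the p-series (p = 2 > 1).
Endpoint x = -13/18: absolute convergence follows by limit comparison with Σ 1/n².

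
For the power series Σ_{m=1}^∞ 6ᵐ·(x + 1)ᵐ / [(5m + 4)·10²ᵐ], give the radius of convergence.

R = 50/3

By the ratio test, |a_{m+1}/a_m| = [(5m + 4)/(5(m+1) + 4)] · 6/100 → 3/50.
Convergence for |x + 1| · 3/50 < 1, i.e. |x + 1| < 50/3. So R = 50/3.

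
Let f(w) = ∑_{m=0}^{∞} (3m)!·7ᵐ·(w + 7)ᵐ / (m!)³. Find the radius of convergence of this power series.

R = 1/189

Apply the ratio test: |a_{m+1}| / |a_m| = (3m+1)·(3m+2)·(3m+3)/(m+1)³ · 7, which tends to 189 as m → ∞.
Thus R = 1/(189) = 1/189.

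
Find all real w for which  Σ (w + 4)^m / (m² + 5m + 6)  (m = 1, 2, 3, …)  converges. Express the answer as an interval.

The ratio of consecutive coefficients is (m² + 5m + 6)/((m+1)² + 5(m+1) + 6) → 1.
Convergence for |w + 4| < 1, so R = 1.
Check w = -3: the terms are on the order of 1/m², so the series converges absolutely by comparison with the p-series (p = 2 > 1).
At w = -5: absolute convergence follows by limit comparison with Σ 1/m².

[-5, -3]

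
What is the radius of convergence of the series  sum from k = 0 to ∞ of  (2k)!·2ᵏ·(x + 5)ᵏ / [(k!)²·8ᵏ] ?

Apply the ratio test: |a_{k+1}| / |a_k| = (2k+1)·(2k+2)/(k+1)² · 2/8, which tends to 1 as k → ∞.
So the series converges when |x + 5| < 1 and diverges when |x + 5| > 1; R = 1.

R = 1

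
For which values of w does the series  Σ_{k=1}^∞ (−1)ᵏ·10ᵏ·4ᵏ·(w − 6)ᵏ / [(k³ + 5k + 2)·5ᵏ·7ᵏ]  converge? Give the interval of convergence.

Ratio test: |a_{k+1}/a_k| = [(k³ + 5k + 2)/((k+1)³ + 5(k+1) + 2)] · 10·4/(5·7) → 8/7 as k → ∞.
Hence the series converges for |w − 6| < 1/(8/7) = 7/8, so the radius of convergence is 7/8.
At w = 55/8: the series is dominated by a constant times Σ 1/k³, which converges (p = 3 > 1).
Check w = 41/8: the terms are on the order of 1/k³, so the series converges absolutely by comparison with the p-series (p = 3 > 1).

[41/8, 55/8]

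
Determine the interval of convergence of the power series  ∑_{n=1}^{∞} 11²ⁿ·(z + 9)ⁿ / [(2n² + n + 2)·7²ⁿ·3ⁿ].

[-1236/121, -942/121]

Ratio test: |a_{n+1}/a_n| = [(2n² + n + 2)/(2(n+1)² + (n+1) + 2)] · 121/(49·3) → 121/147 as n → ∞.
The series converges when 121/147 · |z + 9| < 1, giving R = 147/121.
At z = -942/121: absolute convergence follows by limit comparison with Σ 1/n².
Check z = -1236/121: the terms are on the order of 1/n², so the series converges absolutely by comparison with the p-series (p = 2 > 1).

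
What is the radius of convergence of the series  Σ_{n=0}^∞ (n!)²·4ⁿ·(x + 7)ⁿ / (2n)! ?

Ratio test: |a_{n+1}/a_n| = (n+1)²/[(2n+1)·(2n+2)] · 4 → 1 as n → ∞.
Hence R = 1.

R = 1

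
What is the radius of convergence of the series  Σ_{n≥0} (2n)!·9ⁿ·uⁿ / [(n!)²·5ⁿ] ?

R = 5/36

The ratio of consecutive coefficients is (2n+1)·(2n+2)/(n+1)² · 9/5 → 36/5.
Hence the series converges for |u| < 1/(36/5) = 5/36, so the radius of convergence is 5/36.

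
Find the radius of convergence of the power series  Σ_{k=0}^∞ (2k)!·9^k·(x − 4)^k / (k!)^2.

R = 1/36

Ratio test: |a_{k+1}/a_k| = (2k+1)·(2k+2)/(k+1)² · 9 → 36 as k → ∞.
Convergence for |x − 4| · 36 < 1, i.e. |x − 4| < 1/36. So R = 1/36.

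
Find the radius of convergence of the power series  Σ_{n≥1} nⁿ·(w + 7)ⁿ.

Root test: |a_n|^(1/n) = n → ∞.
Since the n-th root of |a_n| is unbounded, the series converges only at w = -7; R = 0.

R = 0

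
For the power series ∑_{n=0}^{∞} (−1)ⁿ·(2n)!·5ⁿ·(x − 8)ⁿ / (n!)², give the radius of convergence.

The ratio of consecutive coefficients is (2n+1)·(2n+2)/(n+1)² · 5 → 20.
Thus R = 1/(20) = 1/20.

R = 1/20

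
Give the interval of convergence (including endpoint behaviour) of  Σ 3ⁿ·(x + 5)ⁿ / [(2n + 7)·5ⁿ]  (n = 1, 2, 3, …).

[-20/3, -10/3)

Ratio test: |a_{n+1}/a_n| = [(2n + 7)/(2(n+1) + 7)] · 3/5 → 3/5 as n → ∞.
Thus R = 1/(3/5) = 5/3.
Check x = -10/3: comparison with the harmonic series Σ 1/n shows the series diverges.
Check x = -20/3: the terms alternate in sign and decrease monotonically to 0 in absolute value (size ~ c/n), so the alternating series test gives convergence.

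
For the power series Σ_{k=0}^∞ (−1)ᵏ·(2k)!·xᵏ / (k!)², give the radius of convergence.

R = 1/4

By the ratio test, |a_{k+1}/a_k| = (2k+1)·(2k+2)/(k+1)² → 4.
Convergence for |x| · 4 < 1, i.e. |x| < 1/4. So R = 1/4.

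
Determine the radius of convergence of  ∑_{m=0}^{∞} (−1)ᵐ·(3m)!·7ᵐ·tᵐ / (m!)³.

By the ratio test, |a_{m+1}/a_m| = (3m+1)·(3m+2)·(3m+3)/(m+1)³ · 7 → 189.
Thus R = 1/(189) = 1/189.

R = 1/189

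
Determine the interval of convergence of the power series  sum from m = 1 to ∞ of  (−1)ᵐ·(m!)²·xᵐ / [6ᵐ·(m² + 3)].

The ratio of consecutive coefficients is (m+1)² · 1/6 · (m² + 3)/((m+1)² + 3) → ∞.
Since the ratio → ∞, the series diverges for every x ≠ 0, and R = 0.

{0}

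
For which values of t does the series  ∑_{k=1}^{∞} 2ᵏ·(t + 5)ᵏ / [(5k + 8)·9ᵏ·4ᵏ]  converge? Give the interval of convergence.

[-23, 13)

By the ratio test, |a_{k+1}/a_k| = [(5k + 8)/(5(k+1) + 8)] · 2/(9·4) → 1/18.
Convergence for |t + 5| · 1/18 < 1, i.e. |t + 5| < 18. So R = 18.
When t = 13, the terms are asymptotic to a nonzero constant times 1/k, so the series diverges by limit comparison with Σ 1/k.
Check t = -23: an alternating series whose terms decrease to 0 in absolute value, so it converges by the Leibniz criterion.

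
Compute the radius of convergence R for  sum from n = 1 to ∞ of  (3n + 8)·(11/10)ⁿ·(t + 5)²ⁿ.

R = √110/11

Ratio test: |a_{n+1}/a_n| = [(3(n+1) + 8)/(3n + 8)] · 11/10 → 11/10 as n → ∞.
Since the exponent of (t + 5) increases by 2 each term, convergence requires |t + 5|² < 10/11, hence R = √110/11.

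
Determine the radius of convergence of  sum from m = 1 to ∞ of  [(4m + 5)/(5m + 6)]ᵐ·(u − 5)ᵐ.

By the Cauchy root test, |a_m|^(1/m) = (4m + 5)/(5m + 6) → 4/5.
Convergence for |u − 5| · 4/5 < 1, i.e. |u − 5| < 5/4. So R = 5/4.

R = 5/4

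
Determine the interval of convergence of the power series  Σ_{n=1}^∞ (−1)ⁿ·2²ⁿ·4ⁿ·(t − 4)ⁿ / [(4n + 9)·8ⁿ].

By the ratio test, |a_{n+1}/a_n| = [(4n + 9)/(4(n+1) + 9)] · 4·4/8 → 2.
Convergence for |t − 4| · 2 < 1, i.e. |t − 4| < 1/2. So R = 1/2.
At t = 9/2: an alternating series whose terms decrease to 0 in absolute value, so it converges by the Leibniz criterion.
When t = 7/2, comparison with the harmonic series Σ 1/n shows the series diverges.

(7/2, 9/2]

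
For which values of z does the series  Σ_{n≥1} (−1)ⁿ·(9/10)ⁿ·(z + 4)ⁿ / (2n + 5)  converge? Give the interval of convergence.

Ratio test: |a_{n+1}/a_n| = [(2n + 5)/(2(n+1) + 5)] · 9/10 → 9/10 as n → ∞.
Hence the series converges for |z + 4| < 1/(9/10) = 10/9, so the radius of convergence is 10/9.
When z = -26/9, convergence follows from the alternating series test (terms decrease monotonically to 0).
Endpoint z = -46/9: the terms are asymptotic to a nonzero constant times 1/n, so the series diverges by limit comparison with Σ 1/n.

(-46/9, -26/9]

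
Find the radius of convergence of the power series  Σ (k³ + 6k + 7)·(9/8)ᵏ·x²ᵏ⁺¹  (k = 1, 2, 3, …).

R = 2√2/3

Ratio test: |a_{k+1}/a_k| = [((k+1)³ + 6(k+1) + 7)/(k³ + 6k + 7)] · 9/8 → 9/8 as k → ∞.
Since the exponent of x increases by 2 each term, convergence requires |x|² < 8/9, hence R = 2√2/3.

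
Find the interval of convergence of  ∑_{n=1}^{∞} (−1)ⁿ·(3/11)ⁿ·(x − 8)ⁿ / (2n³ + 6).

[13/3, 35/3]

The ratio of consecutive coefficients is [(2n³ + 6)/(2(n+1)³ + 6)] · 3/11 → 3/11.
Hence the series converges for |x − 8| < 1/(3/11) = 11/3, so the radius of convergence is 11/3.
Endpoint x = 35/3: absolute convergence follows by limit comparison with Σ 1/n³.
Endpoint x = 13/3: the terms are on the order of 1/n³, so the series converges absolutely by comparison with the p-series (p = 3 > 1).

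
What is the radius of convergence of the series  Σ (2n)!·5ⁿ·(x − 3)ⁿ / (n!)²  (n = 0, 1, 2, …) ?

R = 1/20

By the ratio test, |a_{n+1}/a_n| = (2n+1)·(2n+2)/(n+1)² · 5 → 20.
The series converges when 20 · |x − 3| < 1, giving R = 1/20.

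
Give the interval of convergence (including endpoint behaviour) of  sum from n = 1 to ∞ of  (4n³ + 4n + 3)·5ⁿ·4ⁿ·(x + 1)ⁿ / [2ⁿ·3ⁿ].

(-13/10, -7/10)

The ratio of consecutive coefficients is [(4(n+1)³ + 4(n+1) + 3)/(4n³ + 4n + 3)] · 5·4/(2·3) → 10/3.
Convergence for |x + 1| · 10/3 < 1, i.e. |x + 1| < 3/10. So R = 3/10.
Check x = -7/10: the terms have absolute value of order n³, which does not tend to 0, so the series diverges by the divergence test.
At x = -13/10: the terms have absolute value of order n³, which does not tend to 0, so the series diverges by the divergence test.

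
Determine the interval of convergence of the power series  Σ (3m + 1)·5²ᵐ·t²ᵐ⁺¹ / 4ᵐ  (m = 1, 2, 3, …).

(-2/5, 2/5)

Apply the ratio test: |a_{m+1}| / |a_m| = [(3(m+1) + 1)/(3m + 1)] · 25/4, which tends to 25/4 as m → ∞.
Since the exponent of t increases by 2 each term, convergence requires |t|² < 4/25, hence R = 2/5.
When t = 2/5, the m-th term does not approach 0; divergence by the term test.
When t = -2/5, the terms do not tend to 0, so the series diverges.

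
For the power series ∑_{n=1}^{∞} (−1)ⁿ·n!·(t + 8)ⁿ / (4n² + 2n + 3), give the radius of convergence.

Apply the ratio test: |a_{n+1}| / |a_n| = (n+1) · (4n² + 2n + 3)/(4(n+1)² + 2(n+1) + 3), which tends to ∞ as n → ∞.
The ratio grows without bound, so the series diverges whenever (t + 8) ≠ 0; it converges only at t = -8. R = 0.

R = 0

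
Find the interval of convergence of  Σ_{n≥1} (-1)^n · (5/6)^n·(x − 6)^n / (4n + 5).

(24/5, 36/5]

By the ratio test, |a_{n+1}/a_n| = [(4n + 5)/(4(n+1) + 5)] · 5/6 → 5/6.
Hence the series converges for |x − 6| < 1/(5/6) = 6/5, so the radius of convergence is 6/5.
At x = 36/5: an alternating series whose terms decrease to 0 in absolute value, so it converges by the Leibniz criterion.
When x = 24/5, the terms behave like c/n; limit comparison with the harmonic series gives divergence.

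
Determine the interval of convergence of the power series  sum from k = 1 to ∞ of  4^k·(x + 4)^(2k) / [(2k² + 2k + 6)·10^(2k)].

By the ratio test, |a_{k+1}/a_k| = [(2k² + 2k + 6)/(2(k+1)² + 2(k+1) + 6)] · 4/100 → 1/25.
Since the exponent of (x + 4) increases by 2 each term, convergence requires |x + 4|² < 25, hence R = 5.
Check x = 1: the series is dominated by a constant times Σ 1/k², which converges (p = 2 > 1).
At x = -9: the series is dominated by a constant times Σ 1/k², which converges (p = 2 > 1).

[-9, 1]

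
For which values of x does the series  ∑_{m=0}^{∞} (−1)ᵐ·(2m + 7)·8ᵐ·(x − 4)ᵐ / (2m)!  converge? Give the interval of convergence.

(−∞, ∞)

Ratio test: |a_{m+1}/a_m| = (2(m+1) + 7)/(2m + 7) · 8 · 1/[(2m+1)·(2m+2)] → 0 as m → ∞.
Since the limit is 0 < 1 for every x, the series converges on all of ℝ and R = ∞.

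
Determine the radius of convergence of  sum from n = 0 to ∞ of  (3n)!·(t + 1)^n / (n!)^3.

R = 1/27

Apply the ratio test: |a_{n+1}| / |a_n| = (3n+1)·(3n+2)·(3n+3)/(n+1)³, which tends to 27 as n → ∞.
Hence the series converges for |t + 1| < 1/(27) = 1/27, so the radius of convergence is 1/27.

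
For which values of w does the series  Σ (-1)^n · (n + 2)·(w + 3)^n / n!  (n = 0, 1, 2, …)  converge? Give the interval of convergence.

By the ratio test, |a_{n+1}/a_n| = ((n+1) + 2)/(n + 2) · 1/(n+1) → 0.
The limit is 0, so the series converges for all w; R = ∞.

(−∞, ∞)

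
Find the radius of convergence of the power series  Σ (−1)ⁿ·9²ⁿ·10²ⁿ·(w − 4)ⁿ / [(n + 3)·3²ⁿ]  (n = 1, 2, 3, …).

Apply the ratio test: |a_{n+1}| / |a_n| = [(n + 3)/((n+1) + 3)] · 81·100/9, which tends to 900 as n → ∞.
Convergence for |w − 4| · 900 < 1, i.e. |w − 4| < 1/900. So R = 1/900.

R = 1/900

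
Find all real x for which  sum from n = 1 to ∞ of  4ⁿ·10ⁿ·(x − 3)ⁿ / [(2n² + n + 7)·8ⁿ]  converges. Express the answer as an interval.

The ratio of consecutive coefficients is [(2n² + n + 7)/(2(n+1)² + (n+1) + 7)] · 4·10/8 → 5.
Thus R = 1/(5) = 1/5.
At x = 16/5: the series is dominated by a constant times Σ 1/n², which converges (p = 2 > 1).
When x = 14/5, the terms are on the order of 1/n², so the series converges absolutely by comparison with the p-series (p = 2 > 1).

[14/5, 16/5]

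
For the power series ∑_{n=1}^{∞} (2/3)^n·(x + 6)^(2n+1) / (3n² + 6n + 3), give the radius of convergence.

By the ratio test, |a_{n+1}/a_n| = [(3n² + 6n + 3)/(3(n+1)² + 6(n+1) + 3)] · 2/3 → 2/3.
Writing y = (x + 6)², the series in y has radius 3/2, so |x + 6| < √(3/2) and R = √6/2.

R = √6/2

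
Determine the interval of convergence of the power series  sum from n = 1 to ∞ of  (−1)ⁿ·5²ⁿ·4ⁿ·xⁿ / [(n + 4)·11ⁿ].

Apply the ratio test: |a_{n+1}| / |a_n| = [(n + 4)/((n+1) + 4)] · 25·4/11, which tends to 100/11 as n → ∞.
The series converges when 100/11 · |x| < 1, giving R = 11/100.
Check x = 11/100: convergence follows from the alternating series test (terms decrease monotonically to 0).
When x = -11/100, the terms are asymptotic to a nonzero constant times 1/n, so the series diverges by limit comparison with Σ 1/n.

(-11/100, 11/100]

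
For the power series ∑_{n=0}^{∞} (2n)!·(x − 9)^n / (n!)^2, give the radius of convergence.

Apply the ratio test: |a_{n+1}| / |a_n| = (2n+1)·(2n+2)/(n+1)², which tends to 4 as n → ∞.
Convergence for |x − 9| · 4 < 1, i.e. |x − 9| < 1/4. So R = 1/4.

R = 1/4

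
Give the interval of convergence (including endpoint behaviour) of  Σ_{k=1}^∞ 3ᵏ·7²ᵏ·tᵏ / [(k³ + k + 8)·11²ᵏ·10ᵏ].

The ratio of consecutive coefficients is [(k³ + k + 8)/((k+1)³ + (k+1) + 8)] · 3·49/(121·10) → 147/1210.
Hence the series converges for |t| < 1/(147/1210) = 1210/147, so the radius of convergence is 1210/147.
When t = 1210/147, the series is dominated by a constant times Σ 1/k³, which converges (p = 3 > 1).
Check t = -1210/147: the series is dominated by a constant times Σ 1/k³, which converges (p = 3 > 1).

[-1210/147, 1210/147]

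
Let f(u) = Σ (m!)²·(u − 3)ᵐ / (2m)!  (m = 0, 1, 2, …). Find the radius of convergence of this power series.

R = 4

Apply the ratio test: |a_{m+1}| / |a_m| = (m+1)²/[(2m+1)·(2m+2)], which tends to 1/4 as m → ∞.
Thus R = 1/(1/4) = 4.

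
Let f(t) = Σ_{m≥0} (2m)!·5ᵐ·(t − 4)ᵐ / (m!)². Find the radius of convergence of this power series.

R = 1/20

The ratio of consecutive coefficients is (2m+1)·(2m+2)/(m+1)² · 5 → 20.
The series converges when 20 · |t − 4| < 1, giving R = 1/20.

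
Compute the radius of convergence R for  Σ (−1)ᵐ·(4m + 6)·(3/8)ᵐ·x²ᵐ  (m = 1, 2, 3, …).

By the ratio test, |a_{m+1}/a_m| = [(4(m+1) + 6)/(4m + 6)] · 3/8 → 3/8.
Writing y = x², the series in y has radius 8/3, so |x| < √(8/3) and R = 2√6/3.

R = 2√6/3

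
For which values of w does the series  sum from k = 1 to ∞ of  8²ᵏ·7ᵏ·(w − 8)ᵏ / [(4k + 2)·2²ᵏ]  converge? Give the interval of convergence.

[895/112, 897/112)

Apply the ratio test: |a_{k+1}| / |a_k| = [(4k + 2)/(4(k+1) + 2)] · 64·7/4, which tends to 112 as k → ∞.
Thus R = 1/(112) = 1/112.
When w = 897/112, comparison with the harmonic series Σ 1/k shows the series diverges.
Check w = 895/112: an alternating series whose terms decrease to 0 in absolute value, so it converges by the Leibniz criterion.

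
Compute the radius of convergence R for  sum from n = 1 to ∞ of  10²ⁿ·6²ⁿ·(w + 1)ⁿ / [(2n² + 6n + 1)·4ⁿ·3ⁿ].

Ratio test: |a_{n+1}/a_n| = [(2n² + 6n + 1)/(2(n+1)² + 6(n+1) + 1)] · 100·36/(4·3) → 300 as n → ∞.
Thus R = 1/(300) = 1/300.

R = 1/300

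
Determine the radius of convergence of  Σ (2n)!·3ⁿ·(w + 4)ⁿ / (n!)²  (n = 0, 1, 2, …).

R = 1/12

Ratio test: |a_{n+1}/a_n| = (2n+1)·(2n+2)/(n+1)² · 3 → 12 as n → ∞.
Thus R = 1/(12) = 1/12.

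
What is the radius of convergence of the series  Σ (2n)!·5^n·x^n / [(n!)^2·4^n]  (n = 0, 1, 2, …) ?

Apply the ratio test: |a_{n+1}| / |a_n| = (2n+1)·(2n+2)/(n+1)² · 5/4, which tends to 5 as n → ∞.
Convergence for |x| · 5 < 1, i.e. |x| < 1/5. So R = 1/5.

R = 1/5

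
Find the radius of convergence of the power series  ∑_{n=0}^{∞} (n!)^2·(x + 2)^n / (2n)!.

R = 4

Apply the ratio test: |a_{n+1}| / |a_n| = (n+1)²/[(2n+1)·(2n+2)], which tends to 1/4 as n → ∞.
Hence the series converges for |x + 2| < 1/(1/4) = 4, so the radius of convergence is 4.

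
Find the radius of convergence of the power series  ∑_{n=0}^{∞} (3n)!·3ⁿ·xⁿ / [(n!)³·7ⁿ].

R = 7/81

The ratio of consecutive coefficients is (3n+1)·(3n+2)·(3n+3)/(n+1)³ · 3/7 → 81/7.
Thus R = 1/(81/7) = 7/81.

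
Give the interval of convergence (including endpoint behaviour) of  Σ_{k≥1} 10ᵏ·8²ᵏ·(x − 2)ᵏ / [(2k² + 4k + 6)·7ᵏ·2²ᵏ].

[313/160, 327/160]

Ratio test: |a_{k+1}/a_k| = [(2k² + 4k + 6)/(2(k+1)² + 4(k+1) + 6)] · 10·64/(7·4) → 160/7 as k → ∞.
Hence the series converges for |x − 2| < 1/(160/7) = 7/160, so the radius of convergence is 7/160.
When x = 327/160, absolute convergence follows by limit comparison with Σ 1/k².
Endpoint x = 313/160: the terms are on the order of 1/k², so the series converges absolutely by comparison with the p-series (p = 2 > 1).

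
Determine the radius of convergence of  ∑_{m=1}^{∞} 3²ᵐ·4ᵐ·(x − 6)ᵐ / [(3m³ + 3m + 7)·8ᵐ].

R = 2/9

By the ratio test, |a_{m+1}/a_m| = [(3m³ + 3m + 7)/(3(m+1)³ + 3(m+1) + 7)] · 9·4/8 → 9/2.
Hence the series converges for |x − 6| < 1/(9/2) = 2/9, so the radius of convergence is 2/9.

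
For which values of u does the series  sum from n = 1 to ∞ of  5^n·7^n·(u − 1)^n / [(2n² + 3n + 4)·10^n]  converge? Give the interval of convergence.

The ratio of consecutive coefficients is [(2n² + 3n + 4)/(2(n+1)² + 3(n+1) + 4)] · 5·7/10 → 7/2.
Hence the series converges for |u − 1| < 1/(7/2) = 2/7, so the radius of convergence is 2/7.
When u = 9/7, the terms are on the order of 1/n², so the series converges absolutely by comparison with the p-series (p = 2 > 1).
Check u = 5/7: absolute convergence follows by limit comparison with Σ 1/n².

[5/7, 9/7]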